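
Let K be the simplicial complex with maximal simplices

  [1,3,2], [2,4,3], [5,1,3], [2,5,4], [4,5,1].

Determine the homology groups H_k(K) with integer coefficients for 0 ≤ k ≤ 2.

H_0 ≅ Z,  H_1 ≅ Z,  H_2 = 0.

Fix the vertex order 1 < 2 < 3 < 4 < 5 and write every simplex with vertices in increasing order. Then dim K = 2 and the simplices of K are:

  0-simplices (5): [1], [2], [3], [4], [5]
  1-simplices (10): [1,2], [1,3], [1,4], [1,5], [2,3], [2,4], [2,5], [3,4], [3,5], [4,5]
  2-simplices (5): [1,2,3], [1,3,5], [1,4,5], [2,3,4], [2,4,5]

giving chain groups C_0 ≅ Z^5, C_1 ≅ Z^10, C_2 ≅ Z^5.

The boundary map ∂_1: C_1 → C_0 sends each edge [p,q] (with p < q) to q − p. For instance
  ∂[1,5] = [5] − [1].
As a 5×10 matrix over Z this has rank 4, with invariant factors (1,1,1,1).

∂_2: C_2 → C_1 acts by ∂[p,q,r] = [q,r] − [p,r] + [p,q]. For instance
  ∂[2,3,4] = [3,4] − [2,4] + [2,3],
  ∂[1,3,5] = [3,5] − [1,5] + [1,3].
The 10×5 boundary matrix has rank 5 and Smith normal form diag(1,1,1,1,1).

Now H_k = ker ∂_k / im ∂_{k+1}, so:

  H_0: rank C_0 − rank ∂_1 = 5 − 4 = 1, and the invariant factors of ∂_1 are all 1, so H_0 ≅ Z.
  H_1: rank ker ∂_1 − rank ∂_2 = (10 − 4) − 5 = 1, and the invariant factors of ∂_2 are all 1, so H_1 ≅ Z.
  H_2: rank ker ∂_2 − rank ∂_3 = (5 − 5) − 0 = 0, and there is no ∂_3, so H_2 ≅ 0.

As a check, the Euler characteristic is 5 − 10 + 5 = 0, which agrees with 1 − 1 + 0 = 0.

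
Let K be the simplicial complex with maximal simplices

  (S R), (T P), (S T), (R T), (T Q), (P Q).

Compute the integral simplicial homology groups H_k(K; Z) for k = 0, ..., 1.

H_0 = Z,  H_1 = Z^2.

We work with the vertex ordering P < Q < R < S < T. The simplices of K, each written with vertices in increasing order, are:

  0-simplices (5): P, Q, R, S, T
  1-simplices (6): PQ, PT, QT, RS, RT, ST

Hence C_0 ≅ Z^5, C_1 ≅ Z^6.

The boundary map ∂_1: C_1 → C_0 sends each edge [p,q] (with p < q) to q − p. For instance
  ∂RS = S − R.
The resulting 5×6 matrix has rank 4, and its Smith normal form has invariant factors (1,1,1,1).

Reading off H_k = ker ∂_k / im ∂_{k+1}:

  H_0: rank C_0 − rank ∂_1 = 5 − 4 = 1, and the invariant factors of ∂_1 are all 1, so H_0 = Z.
  H_1: rank ker ∂_1 − rank ∂_2 = (6 − 4) − 0 = 2, and there is no ∂_2, so H_1 = Z^2.

As a check, the Euler characteristic is 5 − 6 = -1, which agrees with 1 − 2 = -1.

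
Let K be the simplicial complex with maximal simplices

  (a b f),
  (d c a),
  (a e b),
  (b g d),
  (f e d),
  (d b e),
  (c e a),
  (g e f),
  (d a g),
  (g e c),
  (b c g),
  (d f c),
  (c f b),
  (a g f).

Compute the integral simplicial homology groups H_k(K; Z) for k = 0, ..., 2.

Fix the vertex order a < b < c < d < e < f < g and write every simplex with vertices in increasing order. Then dim K = 2 and the simplices of K are:

  0-simplices (7): a, b, c, d, e, f, g
  1-simplices (21): ab, ac, ad, ae, af, ag, bc, bd, be, bf, bg, cd, ce, cf, cg, de, df, dg, ef, eg, fg
  2-simplices (14): abe, abf, acd, ace, adg, afg, bcf, bcg, bde, bdg, cdf, ceg, def, efg

so the chain groups are C_0 ≅ Z^7, C_1 ≅ Z^21, C_2 ≅ Z^14.

The boundary map ∂_1: C_1 → C_0 maps an edge to its endpoints' difference, ∂[p,q] = q − p. For instance
  ∂ce = e − c.
As a 7×21 matrix over Z this has rank 6, with invariant factors (1,1,1,1,1,1).

Boundary ∂_2: C_2 → C_1 sends each 2-simplex [p,q,r] to [q,r] − [p,r] + [p,q]. For instance
  ∂afg = fg − ag + af,
  ∂bcf = cf − bf + bc.
The 21×14 boundary matrix has rank 13 and Smith normal form diag(1,1,1,1,1,1,1,1,1,1,1,1,1).

Now H_k = ker ∂_k / im ∂_{k+1}, so:

  H_0: rank C_0 − rank ∂_1 = 7 − 6 = 1, and the invariant factors of ∂_1 are all 1, so H_0 ≅ Z.
  H_1: rank ker ∂_1 − rank ∂_2 = (21 − 6) − 13 = 2, and the invariant factors of ∂_2 are all 1, so H_1 ≅ Z^2.
  H_2: rank ker ∂_2 − rank ∂_3 = (14 − 13) − 0 = 1, and there is no ∂_3, so H_2 ≅ Z.

H_0 = Z,  H_1 = Z^2,  H_2 = Z.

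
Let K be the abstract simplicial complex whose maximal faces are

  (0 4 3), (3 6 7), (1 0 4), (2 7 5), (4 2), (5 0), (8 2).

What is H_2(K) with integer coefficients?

Order the vertices as 0 < 1 < 2 < 3 < 4 < 5 < 6 < 7 < 8. Listing each simplex with vertices in this order, K has dimension 2 with simplices:

  0-simplices (9): [0], [1], [2], [3], [4], [5], [6], [7], [8]
  1-simplices (14): [0,1], [0,3], [0,4], [0,5], [1,4], [2,4], [2,5], [2,7], [2,8], [3,4], [3,6], [3,7], [5,7], [6,7]
  2-simplices (4): [0,1,4], [0,3,4], [2,5,7], [3,6,7]

Hence C_0 ≅ Z^9, C_1 ≅ Z^14, C_2 ≅ Z^4.

Boundary ∂_1: C_1 → C_0 maps an edge to its endpoints' difference, ∂[p,q] = q − p.
As a 9×14 matrix over Z this has rank 8, with invariant factors (1,1,1,1,1,1,1,1).

∂_2: C_2 → C_1 maps a triangle to the signed sum of its edges. For instance
  ∂[3,6,7] = [6,7] − [3,7] + [3,6],
  ∂[0,1,4] = [1,4] − [0,4] + [0,1].
The 14×4 boundary matrix has rank 4 and Smith normal form diag(1,1,1,1).

Computing H_k = (kernel of ∂_k) / (image of ∂_{k+1}):

  H_2: rank ker ∂_2 − rank ∂_3 = (4 − 4) − 0 = 0, and there is no ∂_3, so H_2 = 0.

H_2 ≅ 0.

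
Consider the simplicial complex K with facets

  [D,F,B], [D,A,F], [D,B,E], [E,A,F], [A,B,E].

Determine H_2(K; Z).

Fix the vertex order A < B < D < E < F and write every simplex with vertices in increasing order. Then dim K = 2 and the simplices of K are:

  0-simplices (5): A, B, D, E, F
  1-simplices (10): AB, AD, AE, AF, BD, BE, BF, DE, DF, EF
  2-simplices (5): ABE, ADF, AEF, BDE, BDF

giving chain groups C_0 ≅ Z^5, C_1 ≅ Z^10, C_2 ≅ Z^5.

Boundary ∂_1: C_1 → C_0 maps an edge to its endpoints' difference, ∂[p,q] = q − p.
The 5×10 boundary matrix has rank 4 and Smith normal form diag(1,1,1,1).

The boundary map ∂_2: C_2 → C_1 sends each 2-simplex [p,q,r] to [q,r] − [p,r] + [p,q]. For instance
  ∂BDF = DF − BF + BD,
  ∂AEF = EF − AF + AE.
As a 10×5 matrix over Z this has rank 5, with invariant factors (1,1,1,1,1).

Reading off H_k = ker ∂_k / im ∂_{k+1}:

  H_2: rank ker ∂_2 − rank ∂_3 = (5 − 5) − 0 = 0, and there is no ∂_3, so H_2 ≅ 0.

H_2 ≅ 0.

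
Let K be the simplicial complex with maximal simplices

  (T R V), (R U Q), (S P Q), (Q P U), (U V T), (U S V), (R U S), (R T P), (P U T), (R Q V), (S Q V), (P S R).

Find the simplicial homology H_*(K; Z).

H_0 = Z,  H_1 = Z/2,  H_2 = 0.

Fix the vertex order P < Q < R < S < T < U < V and write every simplex with vertices in increasing order. Then dim K = 2 and the simplices of K are:

  0-simplices (7): P, Q, R, S, T, U, V
  1-simplices (18): PQ, PR, PS, PT, PU, QR, QS, QU, QV, RS, RT, RU, RV, SU, SV, TU, TV, UV
  2-simplices (12): PQS, PQU, PRS, PRT, PTU, QRU, QRV, QSV, RSU, RTV, SUV, TUV

Hence C_0 ≅ Z^7, C_1 ≅ Z^18, C_2 ≅ Z^12.

Boundary ∂_1: C_1 → C_0 sends each edge [p,q] (with p < q) to q − p.
The 7×18 boundary matrix has rank 6 and Smith normal form diag(1,1,1,1,1,1).

The boundary map ∂_2: C_2 → C_1 acts by ∂[p,q,r] = [q,r] − [p,r] + [p,q]. For instance
  ∂PQU = QU − PU + PQ,
  ∂RSU = SU − RU + RS.
This gives a 18×12 integer matrix of rank 12; reducing to Smith normal form yields diagonal entries (1,1,1,1,1,1,1,1,1,1,1,2).

Computing H_k = (kernel of ∂_k) / (image of ∂_{k+1}):

  H_0: rank C_0 − rank ∂_1 = 7 − 6 = 1, and the invariant factors of ∂_1 are all 1, so H_0 ≅ Z.
  H_1: rank ker ∂_1 − rank ∂_2 = (18 − 6) − 12 = 0, and ∂_2 has invariant factor 2 > 1, so H_1 ≅ Z/2.
  H_2: rank ker ∂_2 − rank ∂_3 = (12 − 12) − 0 = 0, and there is no ∂_3, so H_2 ≅ 0.

As a check, the Euler characteristic is 7 − 18 + 12 = 1, which agrees with 1 − 0 + 0 = 1.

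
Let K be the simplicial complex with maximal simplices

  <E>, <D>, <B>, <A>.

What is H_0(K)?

We work with the vertex ordering A < B < D < E. The simplices of K, each written with vertices in increasing order, are:

  0-simplices (4): A, B, D, E

so the chain groups are C_0 ≅ Z^4.

Computing H_k = (kernel of ∂_k) / (image of ∂_{k+1}):

  H_0: rank C_0 − rank ∂_1 = 4 − 0 = 4, and there is no ∂_1, so H_0 ≅ Z^4.

H_0 ≅ Z^4.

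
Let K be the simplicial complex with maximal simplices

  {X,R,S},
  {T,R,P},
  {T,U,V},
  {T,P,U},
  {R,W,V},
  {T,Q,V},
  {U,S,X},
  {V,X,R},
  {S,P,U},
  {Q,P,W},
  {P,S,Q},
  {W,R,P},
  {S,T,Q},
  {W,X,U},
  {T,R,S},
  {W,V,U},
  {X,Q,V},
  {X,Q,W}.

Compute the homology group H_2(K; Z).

H_2 = 0.

We work with the vertex ordering P < Q < R < S < T < U < V < W < X. The simplices of K, each written with vertices in increasing order, are:

  0-simplices (9): P, Q, R, S, T, U, V, W, X
  1-simplices (27): PQ, PR, PS, PT, PU, PW, QS, QT, QV, QW, QX, RS, RT, RV, RW, RX, ST, SU, SX, TU, TV, UV, UW, UX, VW, VX, WX
  2-simplices (18): PQS, PQW, PRT, PRW, PSU, PTU, QST, QTV, QVX, QWX, RST, RSX, RVW, RVX, SUX, TUV, UVW, UWX

Hence C_0 ≅ Z^9, C_1 ≅ Z^27, C_2 ≅ Z^18.

The boundary map ∂_1: C_1 → C_0 is given by ∂[p,q] = [q] − [p]. For instance
  ∂UX = X − U.
As a 9×27 matrix over Z this has rank 8, with invariant factors (1,1,1,1,1,1,1,1).

The boundary map ∂_2: C_2 → C_1 sends each 2-simplex [p,q,r] to [q,r] − [p,r] + [p,q]. For instance
  ∂PTU = TU − PU + PT,
  ∂QWX = WX − QX + QW.
The 27×18 boundary matrix has rank 18 and Smith normal form diag(1,1,1,1,1,1,1,1,1,1,1,1,1,1,1,1,1,2).

From H_k ≅ ker(∂_k) / im(∂_{k+1}) we obtain:

  H_2: rank ker ∂_2 − rank ∂_3 = (18 − 18) − 0 = 0, and there is no ∂_3, so H_2 = 0.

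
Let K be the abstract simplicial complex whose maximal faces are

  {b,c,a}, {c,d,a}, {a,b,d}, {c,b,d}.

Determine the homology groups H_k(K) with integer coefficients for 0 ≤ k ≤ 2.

We work with the vertex ordering a < b < c < d. The simplices of K, each written with vertices in increasing order, are:

  0-simplices (4): a, b, c, d
  1-simplices (6): ab, ac, ad, bc, bd, cd
  2-simplices (4): abc, abd, acd, bcd

Hence C_0 ≅ Z^4, C_1 ≅ Z^6, C_2 ≅ Z^4.

The boundary map ∂_1: C_1 → C_0 sends each edge [p,q] (with p < q) to q − p. For instance
  ∂cd = d − c.
The resulting 4×6 matrix has rank 3, and its Smith normal form has invariant factors (1,1,1).

∂_2: C_2 → C_1 sends each 2-simplex [p,q,r] to [q,r] − [p,r] + [p,q]. For instance
  ∂abc = bc − ac + ab,
  ∂bcd = cd − bd + bc.
As a 6×4 matrix over Z this has rank 3, with invariant factors (1,1,1).

Reading off H_k = ker ∂_k / im ∂_{k+1}:

  H_0: rank C_0 − rank ∂_1 = 4 − 3 = 1, and the invariant factors of ∂_1 are all 1, so H_0 = Z.
  H_1: rank ker ∂_1 − rank ∂_2 = (6 − 3) − 3 = 0, and the invariant factors of ∂_2 are all 1, so H_1 = 0.
  H_2: rank ker ∂_2 − rank ∂_3 = (4 − 3) − 0 = 1, and there is no ∂_3, so H_2 = Z.

H_0 = Z,  H_1 = 0,  H_2 = Z.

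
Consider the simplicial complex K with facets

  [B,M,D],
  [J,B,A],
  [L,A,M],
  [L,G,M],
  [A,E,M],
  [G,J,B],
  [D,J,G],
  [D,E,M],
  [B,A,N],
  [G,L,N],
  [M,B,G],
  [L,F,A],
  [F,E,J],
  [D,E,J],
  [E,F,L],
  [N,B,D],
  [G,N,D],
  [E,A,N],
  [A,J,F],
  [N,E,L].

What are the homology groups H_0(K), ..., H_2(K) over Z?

We work with the vertex ordering A < B < D < E < F < G < J < L < M < N. The simplices of K, each written with vertices in increasing order, are:

  0-simplices (10): A, B, D, E, F, G, J, L, M, N
  1-simplices (30): AB, AE, AF, AJ, AL, AM, AN, BD, BG, BJ, BM, BN, DE, DG, DJ, DM, DN, EF, EJ, EL, EM, EN, FJ, FL, GJ, GL, GM, GN, LM, LN
  2-simplices (20): ABJ, ABN, AEM, AEN, AFJ, AFL, ALM, BDM, BDN, BGJ, BGM, DEJ, DEM, DGJ, DGN, EFJ, EFL, ELN, GLM, GLN

giving chain groups C_0 ≅ Z^10, C_1 ≅ Z^30, C_2 ≅ Z^20.

Boundary ∂_1: C_1 → C_0 sends each edge [p,q] (with p < q) to q − p. For instance
  ∂BD = D − B.
The 10×30 boundary matrix has rank 9 and Smith normal form diag(1,1,1,1,1,1,1,1,1).

∂_2: C_2 → C_1 acts by ∂[p,q,r] = [q,r] − [p,r] + [p,q]. For instance
  ∂BGJ = GJ − BJ + BG,
  ∂EFJ = FJ − EJ + EF.
The resulting 30×20 matrix has rank 20, and its Smith normal form has invariant factors (1,1,1,1,1,1,1,1,1,1,1,1,1,1,1,1,1,1,1,2).

Reading off H_k = ker ∂_k / im ∂_{k+1}:

  H_0: rank C_0 − rank ∂_1 = 10 − 9 = 1, and the invariant factors of ∂_1 are all 1, so H_0 = Z.
  H_1: rank ker ∂_1 − rank ∂_2 = (30 − 9) − 20 = 1, and ∂_2 has invariant factor 2 > 1, so H_1 = Z ⊕ Z/2Z.
  H_2: rank ker ∂_2 − rank ∂_3 = (20 − 20) − 0 = 0, and there is no ∂_3, so H_2 = 0.

H_0 = Z,  H_1 = Z ⊕ Z/2Z,  H_2 = 0.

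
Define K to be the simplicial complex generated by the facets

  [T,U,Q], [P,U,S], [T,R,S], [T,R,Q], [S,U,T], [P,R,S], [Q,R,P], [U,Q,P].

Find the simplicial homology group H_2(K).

K has 6 vertices, 12 edges, 8 triangles.
rank ∂_2 = 7, rank ∂_3 = 0 ⇒ b_2 = 8 − 7 − 0 = 1. So H_2 ≅ Z.

H_2 ≅ Z.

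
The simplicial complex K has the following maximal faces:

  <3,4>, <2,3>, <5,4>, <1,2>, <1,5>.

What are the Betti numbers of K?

Order the vertices as 1 < 2 < 3 < 4 < 5. Listing each simplex with vertices in this order, K has dimension 1 with simplices:

  0-simplices (5): [1], [2], [3], [4], [5]
  1-simplices (5): [1,2], [1,5], [2,3], [3,4], [4,5]

Hence C_0 ≅ Z^5, C_1 ≅ Z^5.

The boundary map ∂_1: C_1 → C_0 is given by ∂[p,q] = [q] − [p]. For instance
  ∂[4,5] = [5] − [4].
This gives a 5×5 integer matrix of rank 4; reducing to Smith normal form yields diagonal entries (1,1,1,1).

Computing H_k = (kernel of ∂_k) / (image of ∂_{k+1}):

  H_0: rank C_0 − rank ∂_1 = 5 − 4 = 1, and the invariant factors of ∂_1 are all 1, so H_0 = Z.
  H_1: rank ker ∂_1 − rank ∂_2 = (5 − 4) − 0 = 1, and there is no ∂_2, so H_1 = Z.

Hence the Betti numbers are b_0 = 1, b_1 = 1.

b_0 = 1, b_1 = 1.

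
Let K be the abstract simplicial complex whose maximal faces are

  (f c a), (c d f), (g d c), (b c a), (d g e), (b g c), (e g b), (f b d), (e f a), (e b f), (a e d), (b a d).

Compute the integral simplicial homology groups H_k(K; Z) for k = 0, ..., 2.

Order the vertices as a < b < c < d < e < f < g. Listing each simplex with vertices in this order, K has dimension 2 with simplices:

  0-simplices (7): a, b, c, d, e, f, g
  1-simplices (18): ab, ac, ad, ae, af, bc, bd, be, bf, bg, cd, cf, cg, de, df, dg, ef, eg
  2-simplices (12): abc, abd, acf, ade, aef, bcg, bdf, bef, beg, cdf, cdg, deg

so the chain groups are C_0 ≅ Z^7, C_1 ≅ Z^18, C_2 ≅ Z^12.

The boundary map ∂_1: C_1 → C_0 maps an edge to its endpoints' difference, ∂[p,q] = q − p.
The 7×18 boundary matrix has rank 6 and Smith normal form diag(1,1,1,1,1,1).

Boundary ∂_2: C_2 → C_1 sends each 2-simplex [p,q,r] to [q,r] − [p,r] + [p,q]. For instance
  ∂beg = eg − bg + be,
  ∂cdf = df − cf + cd.
As a 18×12 matrix over Z this has rank 12, with invariant factors (1,1,1,1,1,1,1,1,1,1,1,2).

Reading off H_k = ker ∂_k / im ∂_{k+1}:

  H_0: rank C_0 − rank ∂_1 = 7 − 6 = 1, and the invariant factors of ∂_1 are all 1, so H_0 ≅ Z.
  H_1: rank ker ∂_1 − rank ∂_2 = (18 − 6) − 12 = 0, and ∂_2 has invariant factor 2 > 1, so H_1 ≅ Z/2.
  H_2: rank ker ∂_2 − rank ∂_3 = (12 − 12) − 0 = 0, and there is no ∂_3, so H_2 ≅ 0.

H_0 ≅ Z,  H_1 ≅ Z/2,  H_2 = 0.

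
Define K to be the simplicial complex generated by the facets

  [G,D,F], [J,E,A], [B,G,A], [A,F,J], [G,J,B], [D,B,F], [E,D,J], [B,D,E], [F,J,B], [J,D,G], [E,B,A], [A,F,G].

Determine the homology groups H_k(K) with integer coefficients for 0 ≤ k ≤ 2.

Fix the vertex order A < B < D < E < F < G < J and write every simplex with vertices in increasing order. Then dim K = 2 and the simplices of K are:

  0-simplices (7): A, B, D, E, F, G, J
  1-simplices (18): AB, AE, AF, AG, AJ, BD, BE, BF, BG, BJ, DE, DF, DG, DJ, EJ, FG, FJ, GJ
  2-simplices (12): ABE, ABG, AEJ, AFG, AFJ, BDE, BDF, BFJ, BGJ, DEJ, DFG, DGJ

so the chain groups are C_0 ≅ Z^7, C_1 ≅ Z^18, C_2 ≅ Z^12.

∂_1: C_1 → C_0 sends each edge [p,q] (with p < q) to q − p.
As a 7×18 matrix over Z this has rank 6, with invariant factors (1,1,1,1,1,1).

The boundary map ∂_2: C_2 → C_1 acts by ∂[p,q,r] = [q,r] − [p,r] + [p,q]. For instance
  ∂AFJ = FJ − AJ + AF,
  ∂AFG = FG − AG + AF.
The resulting 18×12 matrix has rank 12, and its Smith normal form has invariant factors (1,1,1,1,1,1,1,1,1,1,1,2).

From H_k ≅ ker(∂_k) / im(∂_{k+1}) we obtain:

  H_0: rank C_0 − rank ∂_1 = 7 − 6 = 1, and the invariant factors of ∂_1 are all 1, so H_0 ≅ Z.
  H_1: rank ker ∂_1 − rank ∂_2 = (18 − 6) − 12 = 0, and ∂_2 has invariant factor 2 > 1, so H_1 ≅ Z/2Z.
  H_2: rank ker ∂_2 − rank ∂_3 = (12 − 12) − 0 = 0, and there is no ∂_3, so H_2 ≅ 0.

As a check, the Euler characteristic is 7 − 18 + 12 = 1, which agrees with 1 − 0 + 0 = 1.

H_0 ≅ Z,  H_1 ≅ Z/2Z,  H_2 = 0.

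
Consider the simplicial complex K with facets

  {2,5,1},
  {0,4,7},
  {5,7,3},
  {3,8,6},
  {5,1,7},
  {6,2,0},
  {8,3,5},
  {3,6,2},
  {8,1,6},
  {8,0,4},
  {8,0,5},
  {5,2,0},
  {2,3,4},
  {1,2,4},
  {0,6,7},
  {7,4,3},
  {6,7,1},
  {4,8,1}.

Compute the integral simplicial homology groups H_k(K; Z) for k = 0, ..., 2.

H_0 = Z,  H_1 = Z^2,  H_2 = Z.

We work with the vertex ordering 0 < 1 < 2 < 3 < 4 < 5 < 6 < 7 < 8. The simplices of K, each written with vertices in increasing order, are:

  0-simplices (9): [0], [1], [2], [3], [4], [5], [6], [7], [8]
  1-simplices (27): (27 of them)
  2-simplices (18): [0,2,5], [0,2,6], [0,4,7], [0,4,8], [0,5,8], [0,6,7], [1,2,4], [1,2,5], [1,4,8], [1,5,7], [1,6,7], [1,6,8], [2,3,4], [2,3,6], [3,4,7], [3,5,7], [3,5,8], [3,6,8]

so the chain groups are C_0 ≅ Z^9, C_1 ≅ Z^27, C_2 ≅ Z^18.

Boundary ∂_1: C_1 → C_0 is given by ∂[p,q] = [q] − [p]. For instance
  ∂[5,7] = [7] − [5].
The 9×27 boundary matrix has rank 8 and Smith normal form diag(1,1,1,1,1,1,1,1).

∂_2: C_2 → C_1 maps a triangle to the signed sum of its edges. For instance
  ∂[3,5,7] = [5,7] − [3,7] + [3,5],
  ∂[3,5,8] = [5,8] − [3,8] + [3,5].
As a 27×18 matrix over Z this has rank 17, with invariant factors (1,1,1,1,1,1,1,1,1,1,1,1,1,1,1,1,1).

Computing H_k = (kernel of ∂_k) / (image of ∂_{k+1}):

  H_0: rank C_0 − rank ∂_1 = 9 − 8 = 1, and the invariant factors of ∂_1 are all 1, so H_0 = Z.
  H_1: rank ker ∂_1 − rank ∂_2 = (27 − 8) − 17 = 2, and the invariant factors of ∂_2 are all 1, so H_1 = Z^2.
  H_2: rank ker ∂_2 − rank ∂_3 = (18 − 17) − 0 = 1, and there is no ∂_3, so H_2 = Z.

(K is a triangulation of the torus T^2.)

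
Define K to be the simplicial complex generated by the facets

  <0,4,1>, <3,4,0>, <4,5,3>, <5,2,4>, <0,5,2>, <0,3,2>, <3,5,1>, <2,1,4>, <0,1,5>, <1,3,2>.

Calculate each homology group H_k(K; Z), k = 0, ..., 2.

H_0 = Z,  H_1 = Z/2Z,  H_2 = 0.

Take the total order 0 < 1 < 2 < 3 < 4 < 5 on the vertex set. Then K (dimension 2) consists of the simplices:

  0-simplices (6): [0], [1], [2], [3], [4], [5]
  1-simplices (15): [0,1], [0,2], [0,3], [0,4], [0,5], [1,2], [1,3], [1,4], [1,5], [2,3], [2,4], [2,5], [3,4], [3,5], [4,5]
  2-simplices (10): [0,1,4], [0,1,5], [0,2,3], [0,2,5], [0,3,4], [1,2,3], [1,2,4], [1,3,5], [2,4,5], [3,4,5]

so the chain groups are C_0 ≅ Z^6, C_1 ≅ Z^15, C_2 ≅ Z^10.

The boundary map ∂_1: C_1 → C_0 sends each edge [p,q] (with p < q) to q − p.
As a 6×15 matrix over Z this has rank 5, with invariant factors (1,1,1,1,1).

Boundary ∂_2: C_2 → C_1 sends each 2-simplex [p,q,r] to [q,r] − [p,r] + [p,q]. For instance
  ∂[2,4,5] = [4,5] − [2,5] + [2,4],
  ∂[1,3,5] = [3,5] − [1,5] + [1,3].
The resulting 15×10 matrix has rank 10, and its Smith normal form has invariant factors (1,1,1,1,1,1,1,1,1,2).

Computing H_k = (kernel of ∂_k) / (image of ∂_{k+1}):

  H_0: rank C_0 − rank ∂_1 = 6 − 5 = 1, and the invariant factors of ∂_1 are all 1, so H_0 ≅ Z.
  H_1: rank ker ∂_1 − rank ∂_2 = (15 − 5) − 10 = 0, and ∂_2 has invariant factor 2 > 1, so H_1 ≅ Z/2Z.
  H_2: rank ker ∂_2 − rank ∂_3 = (10 − 10) − 0 = 0, and there is no ∂_3, so H_2 ≅ 0.

As a check, the Euler characteristic is 6 − 15 + 10 = 1, which agrees with 1 − 0 + 0 = 1.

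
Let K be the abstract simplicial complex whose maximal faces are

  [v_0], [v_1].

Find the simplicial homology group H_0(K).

Take the total order v_0 < v_1 on the vertex set. Then K (dimension 0) consists of the simplices:

  0-simplices (2): [v_0], [v_1]

giving chain groups C_0 ≅ Z^2.

Reading off H_k = ker ∂_k / im ∂_{k+1}:

  H_0: rank C_0 − rank ∂_1 = 2 − 0 = 2, and there is no ∂_1, so H_0 ≅ Z^2.

H_0 = Z^2.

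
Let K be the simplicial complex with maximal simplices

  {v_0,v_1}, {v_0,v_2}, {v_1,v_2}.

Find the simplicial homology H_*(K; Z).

H_0 ≅ Z,  H_1 ≅ Z.

K has 3 vertices, 3 edges.
rank ∂_0 = 0, rank ∂_1 = 2 ⇒ b_0 = 3 − 0 − 2 = 1; all invariant factors of ∂_1 are 1 so no torsion. So H_0 = Z.
rank ∂_1 = 2, rank ∂_2 = 0 ⇒ b_1 = 3 − 2 − 0 = 1. So H_1 = Z.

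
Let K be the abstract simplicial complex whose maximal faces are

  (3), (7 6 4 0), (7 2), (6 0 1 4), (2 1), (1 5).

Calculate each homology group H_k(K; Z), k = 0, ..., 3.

H_0 = Z^2,  H_1 = Z,  H_2 = 0,  H_3 = 0.

Order the vertices as 0 < 1 < 2 < 3 < 4 < 5 < 6 < 7. Listing each simplex with vertices in this order, K has dimension 3 with simplices:

  0-simplices (8): [0], [1], [2], [3], [4], [5], [6], [7]
  1-simplices (12): [0,1], [0,4], [0,6], [0,7], [1,2], [1,4], [1,5], [1,6], [2,7], [4,6], [4,7], [6,7]
  2-simplices (7): [0,1,4], [0,1,6], [0,4,6], [0,4,7], [0,6,7], [1,4,6], [4,6,7]
  3-simplices (2): [0,1,4,6], [0,4,6,7]

so the chain groups are C_0 ≅ Z^8, C_1 ≅ Z^12, C_2 ≅ Z^7, C_3 ≅ Z^2.

∂_1: C_1 → C_0 sends each edge [p,q] (with p < q) to q − p. For instance
  ∂[0,7] = [7] − [0].
The 8×12 boundary matrix has rank 6 and Smith normal form diag(1,1,1,1,1,1).

Boundary ∂_2: C_2 → C_1 maps a triangle to the signed sum of its edges. For instance
  ∂[0,6,7] = [6,7] − [0,7] + [0,6],
  ∂[0,4,6] = [4,6] − [0,6] + [0,4].
The resulting 12×7 matrix has rank 5, and its Smith normal form has invariant factors (1,1,1,1,1).

Boundary ∂_3: C_3 → C_2 sends each 3-simplex σ to the alternating sum Σ_i (−1)^i (σ with its i-th vertex removed). For instance
  ∂[0,4,6,7] = [4,6,7] − [0,6,7] + [0,4,7] − [0,4,6],
  ∂[0,1,4,6] = [1,4,6] − [0,4,6] + [0,1,6] − [0,1,4].
The resulting 7×2 matrix has rank 2, and its Smith normal form has invariant factors (1,1).

Now H_k = ker ∂_k / im ∂_{k+1}, so:

  H_0: rank C_0 − rank ∂_1 = 8 − 6 = 2, and the invariant factors of ∂_1 are all 1, so H_0 = Z^2.
  H_1: rank ker ∂_1 − rank ∂_2 = (12 − 6) − 5 = 1, and the invariant factors of ∂_2 are all 1, so H_1 = Z.
  H_2: rank ker ∂_2 − rank ∂_3 = (7 − 5) − 2 = 0, and the invariant factors of ∂_3 are all 1, so H_2 = 0.
  H_3: rank ker ∂_3 − rank ∂_4 = (2 − 2) − 0 = 0, and there is no ∂_4, so H_3 = 0.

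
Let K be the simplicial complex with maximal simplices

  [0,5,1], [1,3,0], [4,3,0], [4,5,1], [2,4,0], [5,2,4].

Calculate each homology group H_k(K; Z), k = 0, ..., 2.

H_0 ≅ Z,  H_1 ≅ Z,  H_2 = 0.

Order the vertices as 0 < 1 < 2 < 3 < 4 < 5. Listing each simplex with vertices in this order, K has dimension 2 with simplices:

  0-simplices (6): [0], [1], [2], [3], [4], [5]
  1-simplices (12): [0,1], [0,2], [0,3], [0,4], [0,5], [1,3], [1,4], [1,5], [2,4], [2,5], [3,4], [4,5]
  2-simplices (6): [0,1,3], [0,1,5], [0,2,4], [0,3,4], [1,4,5], [2,4,5]

so the chain groups are C_0 ≅ Z^6, C_1 ≅ Z^12, C_2 ≅ Z^6.

∂_1: C_1 → C_0 is given by ∂[p,q] = [q] − [p]. For instance
  ∂[0,1] = [1] − [0].
This gives a 6×12 integer matrix of rank 5; reducing to Smith normal form yields diagonal entries (1,1,1,1,1).

Boundary ∂_2: C_2 → C_1 sends each 2-simplex [p,q,r] to [q,r] − [p,r] + [p,q]. For instance
  ∂[2,4,5] = [4,5] − [2,5] + [2,4],
  ∂[0,3,4] = [3,4] − [0,4] + [0,3].
The resulting 12×6 matrix has rank 6, and its Smith normal form has invariant factors (1,1,1,1,1,1).

Now H_k = ker ∂_k / im ∂_{k+1}, so:

  H_0: rank C_0 − rank ∂_1 = 6 − 5 = 1, and the invariant factors of ∂_1 are all 1, so H_0 ≅ Z.
  H_1: rank ker ∂_1 − rank ∂_2 = (12 − 5) − 6 = 1, and the invariant factors of ∂_2 are all 1, so H_1 ≅ Z.
  H_2: rank ker ∂_2 − rank ∂_3 = (6 − 6) − 0 = 0, and there is no ∂_3, so H_2 ≅ 0.

As a check, the Euler characteristic is 6 − 12 + 6 = 0, which agrees with 1 − 1 + 0 = 0.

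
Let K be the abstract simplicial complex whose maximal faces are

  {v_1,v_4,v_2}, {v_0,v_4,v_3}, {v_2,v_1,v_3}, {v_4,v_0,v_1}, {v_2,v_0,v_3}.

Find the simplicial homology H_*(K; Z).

H_0 ≅ Z,  H_1 ≅ Z,  H_2 = 0.

Order the vertices as v_0 < v_1 < v_2 < v_3 < v_4. Listing each simplex with vertices in this order, K has dimension 2 with simplices:

  0-simplices (5): [v_0], [v_1], [v_2], [v_3], [v_4]
  1-simplices (10): [v_0,v_1], [v_0,v_2], [v_0,v_3], [v_0,v_4], [v_1,v_2], [v_1,v_3], [v_1,v_4], [v_2,v_3], [v_2,v_4], [v_3,v_4]
  2-simplices (5): [v_0,v_1,v_4], [v_0,v_2,v_3], [v_0,v_3,v_4], [v_1,v_2,v_3], [v_1,v_2,v_4]

giving chain groups C_0 ≅ Z^5, C_1 ≅ Z^10, C_2 ≅ Z^5.

The boundary map ∂_1: C_1 → C_0 maps an edge to its endpoints' difference, ∂[p,q] = q − p. For instance
  ∂[v_2,v_4] = [v_4] − [v_2].
As a 5×10 matrix over Z this has rank 4, with invariant factors (1,1,1,1).

∂_2: C_2 → C_1 sends each 2-simplex [p,q,r] to [q,r] − [p,r] + [p,q]. For instance
  ∂[v_1,v_2,v_3] = [v_2,v_3] − [v_1,v_3] + [v_1,v_2],
  ∂[v_0,v_1,v_4] = [v_1,v_4] − [v_0,v_4] + [v_0,v_1].
The resulting 10×5 matrix has rank 5, and its Smith normal form has invariant factors (1,1,1,1,1).

Reading off H_k = ker ∂_k / im ∂_{k+1}:

  H_0: rank C_0 − rank ∂_1 = 5 − 4 = 1, and the invariant factors of ∂_1 are all 1, so H_0 = Z.
  H_1: rank ker ∂_1 − rank ∂_2 = (10 − 4) − 5 = 1, and the invariant factors of ∂_2 are all 1, so H_1 = Z.
  H_2: rank ker ∂_2 − rank ∂_3 = (5 − 5) − 0 = 0, and there is no ∂_3, so H_2 = 0.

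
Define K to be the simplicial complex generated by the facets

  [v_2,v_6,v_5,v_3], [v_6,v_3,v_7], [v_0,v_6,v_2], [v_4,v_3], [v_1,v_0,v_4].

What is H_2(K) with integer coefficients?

We work with the vertex ordering v_0 < v_1 < v_2 < v_3 < v_4 < v_5 < v_6 < v_7. The simplices of K, each written with vertices in increasing order, are:

  0-simplices (8): [v_0], [v_1], [v_2], [v_3], [v_4], [v_5], [v_6], [v_7]
  1-simplices (14): [v_0,v_1], [v_0,v_2], [v_0,v_4], [v_0,v_6], [v_1,v_4], [v_2,v_3], [v_2,v_5], [v_2,v_6], [v_3,v_4], [v_3,v_5], [v_3,v_6], [v_3,v_7], [v_5,v_6], [v_6,v_7]
  2-simplices (7): [v_0,v_1,v_4], [v_0,v_2,v_6], [v_2,v_3,v_5], [v_2,v_3,v_6], [v_2,v_5,v_6], [v_3,v_5,v_6], [v_3,v_6,v_7]
  3-simplices (1): [v_2,v_3,v_5,v_6]

so the chain groups are C_0 ≅ Z^8, C_1 ≅ Z^14, C_2 ≅ Z^7, C_3 ≅ Z^1.

The boundary map ∂_1: C_1 → C_0 is given by ∂[p,q] = [q] − [p].
This gives a 8×14 integer matrix of rank 7; reducing to Smith normal form yields diagonal entries (1,1,1,1,1,1,1).

The boundary map ∂_2: C_2 → C_1 maps a triangle to the signed sum of its edges. For instance
  ∂[v_3,v_5,v_6] = [v_5,v_6] − [v_3,v_6] + [v_3,v_5],
  ∂[v_2,v_5,v_6] = [v_5,v_6] − [v_2,v_6] + [v_2,v_5].
The resulting 14×7 matrix has rank 6, and its Smith normal form has invariant factors (1,1,1,1,1,1).

The boundary map ∂_3: C_3 → C_2 sends each 3-simplex σ to the alternating sum Σ_i (−1)^i (σ with its i-th vertex removed). For instance
  ∂[v_2,v_3,v_5,v_6] = [v_3,v_5,v_6] − [v_2,v_5,v_6] + [v_2,v_3,v_6] − [v_2,v_3,v_5].
The 7×1 boundary matrix has rank 1 and Smith normal form diag(1).

Now H_k = ker ∂_k / im ∂_{k+1}, so:

  H_2: rank ker ∂_2 − rank ∂_3 = (7 − 6) − 1 = 0, and the invariant factors of ∂_3 are all 1, so H_2 = 0.

H_2 = 0.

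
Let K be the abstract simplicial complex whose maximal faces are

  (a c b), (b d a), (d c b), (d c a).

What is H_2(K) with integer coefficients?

Take the total order a < b < c < d on the vertex set. Then K (dimension 2) consists of the simplices:

  0-simplices (4): a, b, c, d
  1-simplices (6): ab, ac, ad, bc, bd, cd
  2-simplices (4): abc, abd, acd, bcd

Hence C_0 ≅ Z^4, C_1 ≅ Z^6, C_2 ≅ Z^4.

The boundary map ∂_1: C_1 → C_0 is given by ∂[p,q] = [q] − [p].
This gives a 4×6 integer matrix of rank 3; reducing to Smith normal form yields diagonal entries (1,1,1).

∂_2: C_2 → C_1 acts by ∂[p,q,r] = [q,r] − [p,r] + [p,q]. For instance
  ∂abc = bc − ac + ab,
  ∂abd = bd − ad + ab.
The 6×4 boundary matrix has rank 3 and Smith normal form diag(1,1,1).

From H_k ≅ ker(∂_k) / im(∂_{k+1}) we obtain:

  H_2: rank ker ∂_2 − rank ∂_3 = (4 − 3) − 0 = 1, and there is no ∂_3, so H_2 = Z.

H_2 ≅ Z.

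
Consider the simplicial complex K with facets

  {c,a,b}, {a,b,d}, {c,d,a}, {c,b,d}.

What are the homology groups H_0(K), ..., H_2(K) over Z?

We work with the vertex ordering a < b < c < d. The simplices of K, each written with vertices in increasing order, are:

  0-simplices (4): a, b, c, d
  1-simplices (6): ab, ac, ad, bc, bd, cd
  2-simplices (4): abc, abd, acd, bcd

Hence C_0 ≅ Z^4, C_1 ≅ Z^6, C_2 ≅ Z^4.

Boundary ∂_1: C_1 → C_0 sends each edge [p,q] (with p < q) to q − p. For instance
  ∂ab = b − a.
As a 4×6 matrix over Z this has rank 3, with invariant factors (1,1,1).

The boundary map ∂_2: C_2 → C_1 maps a triangle to the signed sum of its edges. For instance
  ∂abd = bd − ad + ab,
  ∂bcd = cd − bd + bc.
The resulting 6×4 matrix has rank 3, and its Smith normal form has invariant factors (1,1,1).

From H_k ≅ ker(∂_k) / im(∂_{k+1}) we obtain:

  H_0: rank C_0 − rank ∂_1 = 4 − 3 = 1, and the invariant factors of ∂_1 are all 1, so H_0 ≅ Z.
  H_1: rank ker ∂_1 − rank ∂_2 = (6 − 3) − 3 = 0, and the invariant factors of ∂_2 are all 1, so H_1 ≅ 0.
  H_2: rank ker ∂_2 − rank ∂_3 = (4 − 3) − 0 = 1, and there is no ∂_3, so H_2 ≅ Z.

H_0 ≅ Z,  H_1 = 0,  H_2 ≅ Z.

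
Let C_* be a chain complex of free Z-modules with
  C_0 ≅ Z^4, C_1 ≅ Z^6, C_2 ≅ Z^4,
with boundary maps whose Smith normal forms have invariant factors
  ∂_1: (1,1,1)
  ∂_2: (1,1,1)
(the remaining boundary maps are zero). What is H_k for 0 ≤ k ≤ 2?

H_0 = Z,  H_1 = 0,  H_2 = Z.

H_0: b_0 = 4 − 0 − 3 = 1; torsion from ∂_1 factors > 1: none. So H_0 = Z.
H_1: b_1 = 6 − 3 − 3 = 0; torsion from ∂_2 factors > 1: none. So H_1 = 0.
H_2: b_2 = 4 − 3 − 0 = 1; torsion from ∂_3 factors > 1: none. So H_2 = Z.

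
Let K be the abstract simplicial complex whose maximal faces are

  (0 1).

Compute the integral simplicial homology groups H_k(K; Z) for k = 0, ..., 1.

Take the total order 0 < 1 on the vertex set. Then K (dimension 1) consists of the simplices:

  0-simplices (2): [0], [1]
  1-simplices (1): [0,1]

so the chain groups are C_0 ≅ Z^2, C_1 ≅ Z^1.

Boundary ∂_1: C_1 → C_0 maps an edge to its endpoints' difference, ∂[p,q] = q − p. For instance
  ∂[0,1] = [1] − [0].
The resulting 2×1 matrix has rank 1, and its Smith normal form has invariant factors (1).

Computing H_k = (kernel of ∂_k) / (image of ∂_{k+1}):

  H_0: rank C_0 − rank ∂_1 = 2 − 1 = 1, and the invariant factors of ∂_1 are all 1, so H_0 ≅ Z.
  H_1: rank ker ∂_1 − rank ∂_2 = (1 − 1) − 0 = 0, and there is no ∂_2, so H_1 ≅ 0.

H_0 = Z,  H_1 = 0.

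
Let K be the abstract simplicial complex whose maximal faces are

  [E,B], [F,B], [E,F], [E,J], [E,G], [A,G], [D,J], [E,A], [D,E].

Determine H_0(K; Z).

We work with the vertex ordering A < B < D < E < F < G < J. The simplices of K, each written with vertices in increasing order, are:

  0-simplices (7): A, B, D, E, F, G, J
  1-simplices (9): AE, AG, BE, BF, DE, DJ, EF, EG, EJ

Hence C_0 ≅ Z^7, C_1 ≅ Z^9.

Boundary ∂_1: C_1 → C_0 sends each edge [p,q] (with p < q) to q − p.
This gives a 7×9 integer matrix of rank 6; reducing to Smith normal form yields diagonal entries (1,1,1,1,1,1).

Now H_k = ker ∂_k / im ∂_{k+1}, so:

  H_0: rank C_0 − rank ∂_1 = 7 − 6 = 1, and the invariant factors of ∂_1 are all 1, so H_0 = Z.

H_0 = Z.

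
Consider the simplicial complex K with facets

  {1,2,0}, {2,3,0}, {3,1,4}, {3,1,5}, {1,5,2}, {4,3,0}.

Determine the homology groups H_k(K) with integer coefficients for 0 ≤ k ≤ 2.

H_0 ≅ Z,  H_1 ≅ Z,  H_2 = 0.

K has 6 vertices, 12 edges, 6 triangles.
rank ∂_0 = 0, rank ∂_1 = 5 ⇒ b_0 = 6 − 0 − 5 = 1; all invariant factors of ∂_1 are 1 so no torsion. So H_0 ≅ Z.
rank ∂_1 = 5, rank ∂_2 = 6 ⇒ b_1 = 12 − 5 − 6 = 1; all invariant factors of ∂_2 are 1 so no torsion. So H_1 ≅ Z.
rank ∂_2 = 6, rank ∂_3 = 0 ⇒ b_2 = 6 − 6 − 0 = 0. So H_2 ≅ 0.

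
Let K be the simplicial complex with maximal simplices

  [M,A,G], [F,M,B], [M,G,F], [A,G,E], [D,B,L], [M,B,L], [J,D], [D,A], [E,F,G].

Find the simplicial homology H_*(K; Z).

Take the total order A < B < D < E < F < G < J < L < M on the vertex set. Then K (dimension 2) consists of the simplices:

  0-simplices (9): A, B, D, E, F, G, J, L, M
  1-simplices (16): AD, AE, AG, AM, BD, BF, BL, BM, DJ, DL, EF, EG, FG, FM, GM, LM
  2-simplices (7): AEG, AGM, BDL, BFM, BLM, EFG, FGM

giving chain groups C_0 ≅ Z^9, C_1 ≅ Z^16, C_2 ≅ Z^7.

Boundary ∂_1: C_1 → C_0 is given by ∂[p,q] = [q] − [p]. For instance
  ∂FM = M − F.
The resulting 9×16 matrix has rank 8, and its Smith normal form has invariant factors (1,1,1,1,1,1,1,1).

Boundary ∂_2: C_2 → C_1 maps a triangle to the signed sum of its edges. For instance
  ∂BDL = DL − BL + BD,
  ∂AGM = GM − AM + AG.
This gives a 16×7 integer matrix of rank 7; reducing to Smith normal form yields diagonal entries (1,1,1,1,1,1,1).

Now H_k = ker ∂_k / im ∂_{k+1}, so:

  H_0: rank C_0 − rank ∂_1 = 9 − 8 = 1, and the invariant factors of ∂_1 are all 1, so H_0 ≅ Z.
  H_1: rank ker ∂_1 − rank ∂_2 = (16 − 8) − 7 = 1, and the invariant factors of ∂_2 are all 1, so H_1 ≅ Z.
  H_2: rank ker ∂_2 − rank ∂_3 = (7 − 7) − 0 = 0, and there is no ∂_3, so H_2 ≅ 0.

As a check, the Euler characteristic is 9 − 16 + 7 = 0, which agrees with 1 − 1 + 0 = 0.

H_0 = Z,  H_1 = Z,  H_2 = 0.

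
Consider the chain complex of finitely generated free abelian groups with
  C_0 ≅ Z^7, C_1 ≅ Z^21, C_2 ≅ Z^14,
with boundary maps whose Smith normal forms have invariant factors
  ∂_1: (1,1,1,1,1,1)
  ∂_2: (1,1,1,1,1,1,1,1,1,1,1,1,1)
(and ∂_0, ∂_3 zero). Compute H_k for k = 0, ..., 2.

H_0 ≅ Z,  H_1 ≅ Z^2,  H_2 ≅ Z.

H_0: b_0 = 7 − 0 − 6 = 1; torsion from ∂_1 factors > 1: none. So H_0 ≅ Z.
H_1: b_1 = 21 − 6 − 13 = 2; torsion from ∂_2 factors > 1: none. So H_1 ≅ Z^2.
H_2: b_2 = 14 − 13 − 0 = 1; torsion from ∂_3 factors > 1: none. So H_2 ≅ Z.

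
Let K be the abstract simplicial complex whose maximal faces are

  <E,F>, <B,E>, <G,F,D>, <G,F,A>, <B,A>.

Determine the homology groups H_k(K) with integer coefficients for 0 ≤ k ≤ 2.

H_0 ≅ Z,  H_1 ≅ Z,  H_2 = 0.

Order the vertices as A < B < D < E < F < G. Listing each simplex with vertices in this order, K has dimension 2 with simplices:

  0-simplices (6): A, B, D, E, F, G
  1-simplices (8): AB, AF, AG, BE, DF, DG, EF, FG
  2-simplices (2): AFG, DFG

giving chain groups C_0 ≅ Z^6, C_1 ≅ Z^8, C_2 ≅ Z^2.

Boundary ∂_1: C_1 → C_0 is given by ∂[p,q] = [q] − [p].
As a 6×8 matrix over Z this has rank 5, with invariant factors (1,1,1,1,1).

The boundary map ∂_2: C_2 → C_1 acts by ∂[p,q,r] = [q,r] − [p,r] + [p,q]. For instance
  ∂DFG = FG − DG + DF,
  ∂AFG = FG − AG + AF.
The resulting 8×2 matrix has rank 2, and its Smith normal form has invariant factors (1,1).

Computing H_k = (kernel of ∂_k) / (image of ∂_{k+1}):

  H_0: rank C_0 − rank ∂_1 = 6 − 5 = 1, and the invariant factors of ∂_1 are all 1, so H_0 = Z.
  H_1: rank ker ∂_1 − rank ∂_2 = (8 − 5) − 2 = 1, and the invariant factors of ∂_2 are all 1, so H_1 = Z.
  H_2: rank ker ∂_2 − rank ∂_3 = (2 − 2) − 0 = 0, and there is no ∂_3, so H_2 = 0.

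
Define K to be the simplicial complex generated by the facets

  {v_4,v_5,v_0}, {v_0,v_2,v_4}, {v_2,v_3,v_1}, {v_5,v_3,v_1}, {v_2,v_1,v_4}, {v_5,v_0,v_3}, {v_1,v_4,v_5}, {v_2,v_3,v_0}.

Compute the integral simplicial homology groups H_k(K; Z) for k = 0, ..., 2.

Order the vertices as v_0 < v_1 < v_2 < v_3 < v_4 < v_5. Listing each simplex with vertices in this order, K has dimension 2 with simplices:

  0-simplices (6): [v_0], [v_1], [v_2], [v_3], [v_4], [v_5]
  1-simplices (12): [v_0,v_2], [v_0,v_3], [v_0,v_4], [v_0,v_5], [v_1,v_2], [v_1,v_3], [v_1,v_4], [v_1,v_5], [v_2,v_3], [v_2,v_4], [v_3,v_5], [v_4,v_5]
  2-simplices (8): [v_0,v_2,v_3], [v_0,v_2,v_4], [v_0,v_3,v_5], [v_0,v_4,v_5], [v_1,v_2,v_3], [v_1,v_2,v_4], [v_1,v_3,v_5], [v_1,v_4,v_5]

giving chain groups C_0 ≅ Z^6, C_1 ≅ Z^12, C_2 ≅ Z^8.

∂_1: C_1 → C_0 maps an edge to its endpoints' difference, ∂[p,q] = q − p.
As a 6×12 matrix over Z this has rank 5, with invariant factors (1,1,1,1,1).

Boundary ∂_2: C_2 → C_1 sends each 2-simplex [p,q,r] to [q,r] − [p,r] + [p,q]. For instance
  ∂[v_1,v_2,v_3] = [v_2,v_3] − [v_1,v_3] + [v_1,v_2],
  ∂[v_0,v_3,v_5] = [v_3,v_5] − [v_0,v_5] + [v_0,v_3].
This gives a 12×8 integer matrix of rank 7; reducing to Smith normal form yields diagonal entries (1,1,1,1,1,1,1).

From H_k ≅ ker(∂_k) / im(∂_{k+1}) we obtain:

  H_0: rank C_0 − rank ∂_1 = 6 − 5 = 1, and the invariant factors of ∂_1 are all 1, so H_0 = Z.
  H_1: rank ker ∂_1 − rank ∂_2 = (12 − 5) − 7 = 0, and the invariant factors of ∂_2 are all 1, so H_1 = 0.
  H_2: rank ker ∂_2 − rank ∂_3 = (8 − 7) − 0 = 1, and there is no ∂_3, so H_2 = Z.

As a check, the Euler characteristic is 6 − 12 + 8 = 2, which agrees with 1 − 0 + 1 = 2.
(K is a triangulation of the 2-sphere S^2.)

H_0 ≅ Z,  H_1 = 0,  H_2 ≅ Z.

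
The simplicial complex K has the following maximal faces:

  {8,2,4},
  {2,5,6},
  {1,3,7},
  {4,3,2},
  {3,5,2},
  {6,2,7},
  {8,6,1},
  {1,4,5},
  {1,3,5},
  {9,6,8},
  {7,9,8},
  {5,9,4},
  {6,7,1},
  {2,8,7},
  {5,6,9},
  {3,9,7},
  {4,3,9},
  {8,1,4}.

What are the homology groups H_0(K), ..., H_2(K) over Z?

We work with the vertex ordering 1 < 2 < 3 < 4 < 5 < 6 < 7 < 8 < 9. The simplices of K, each written with vertices in increasing order, are:

  0-simplices (9): [1], [2], [3], [4], [5], [6], [7], [8], [9]
  1-simplices (27): (27 of them)
  2-simplices (18): [1,3,5], [1,3,7], [1,4,5], [1,4,8], [1,6,7], [1,6,8], [2,3,4], [2,3,5], [2,4,8], [2,5,6], [2,6,7], [2,7,8], [3,4,9], [3,7,9], [4,5,9], [5,6,9], [6,8,9], [7,8,9]

Hence C_0 ≅ Z^9, C_1 ≅ Z^27, C_2 ≅ Z^18.

∂_1: C_1 → C_0 is given by ∂[p,q] = [q] − [p].
This gives a 9×27 integer matrix of rank 8; reducing to Smith normal form yields diagonal entries (1,1,1,1,1,1,1,1).

Boundary ∂_2: C_2 → C_1 acts by ∂[p,q,r] = [q,r] − [p,r] + [p,q]. For instance
  ∂[1,6,7] = [6,7] − [1,7] + [1,6],
  ∂[1,4,5] = [4,5] − [1,5] + [1,4].
The 27×18 boundary matrix has rank 18 and Smith normal form diag(1,1,1,1,1,1,1,1,1,1,1,1,1,1,1,1,1,2).

Reading off H_k = ker ∂_k / im ∂_{k+1}:

  H_0: rank C_0 − rank ∂_1 = 9 − 8 = 1, and the invariant factors of ∂_1 are all 1, so H_0 = Z.
  H_1: rank ker ∂_1 − rank ∂_2 = (27 − 8) − 18 = 1, and ∂_2 has invariant factor 2 > 1, so H_1 = Z × Z/2.
  H_2: rank ker ∂_2 − rank ∂_3 = (18 − 18) − 0 = 0, and there is no ∂_3, so H_2 = 0.

As a check, the Euler characteristic is 9 − 27 + 18 = 0, which agrees with 1 − 1 + 0 = 0.

H_0 = Z,  H_1 = Z × Z/2,  H_2 = 0.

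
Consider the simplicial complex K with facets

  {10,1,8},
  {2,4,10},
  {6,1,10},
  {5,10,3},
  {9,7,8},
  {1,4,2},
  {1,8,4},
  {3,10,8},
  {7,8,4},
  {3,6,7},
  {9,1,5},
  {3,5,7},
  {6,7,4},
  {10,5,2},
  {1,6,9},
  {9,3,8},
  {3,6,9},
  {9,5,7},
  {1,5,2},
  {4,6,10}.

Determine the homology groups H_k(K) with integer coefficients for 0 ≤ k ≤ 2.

H_0 ≅ Z,  H_1 ≅ Z ⊕ Z/2,  H_2 = 0.

Order the vertices as 1 < 2 < 3 < 4 < 5 < 6 < 7 < 8 < 9 < 10. Listing each simplex with vertices in this order, K has dimension 2 with simplices:

  0-simplices (10): [1], [2], [3], [4], [5], [6], [7], [8], [9], [10]
  1-simplices (30): (30 of them)
  2-simplices (20): (20 of them)

Hence C_0 ≅ Z^10, C_1 ≅ Z^30, C_2 ≅ Z^20.

∂_1: C_1 → C_0 maps an edge to its endpoints' difference, ∂[p,q] = q − p.
The 10×30 boundary matrix has rank 9 and Smith normal form diag(1,1,1,1,1,1,1,1,1).

∂_2: C_2 → C_1 maps a triangle to the signed sum of its edges. For instance
  ∂[2,4,10] = [4,10] − [2,10] + [2,4],
  ∂[3,6,7] = [6,7] − [3,7] + [3,6].
As a 30×20 matrix over Z this has rank 20, with invariant factors (1,1,1,1,1,1,1,1,1,1,1,1,1,1,1,1,1,1,1,2).

Now H_k = ker ∂_k / im ∂_{k+1}, so:

  H_0: rank C_0 − rank ∂_1 = 10 − 9 = 1, and the invariant factors of ∂_1 are all 1, so H_0 = Z.
  H_1: rank ker ∂_1 − rank ∂_2 = (30 − 9) − 20 = 1, and ∂_2 has invariant factor 2 > 1, so H_1 = Z ⊕ Z/2.
  H_2: rank ker ∂_2 − rank ∂_3 = (20 − 20) − 0 = 0, and there is no ∂_3, so H_2 = 0.

As a check, the Euler characteristic is 10 − 30 + 20 = 0, which agrees with 1 − 1 + 0 = 0.
(K is a triangulation of the Klein bottle.)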